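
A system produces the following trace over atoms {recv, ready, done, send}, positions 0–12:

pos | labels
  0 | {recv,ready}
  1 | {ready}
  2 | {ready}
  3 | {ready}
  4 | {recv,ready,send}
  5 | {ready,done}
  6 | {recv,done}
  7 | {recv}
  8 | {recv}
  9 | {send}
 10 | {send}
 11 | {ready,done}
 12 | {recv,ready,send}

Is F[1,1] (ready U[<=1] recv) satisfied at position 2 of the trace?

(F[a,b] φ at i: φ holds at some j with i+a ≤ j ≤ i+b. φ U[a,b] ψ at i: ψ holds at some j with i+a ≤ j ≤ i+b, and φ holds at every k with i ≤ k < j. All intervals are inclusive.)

Yes

Check (ready U[<=1] recv) at each j in [3,3]:
  j=3: holds
Found at j=3 → formula holds.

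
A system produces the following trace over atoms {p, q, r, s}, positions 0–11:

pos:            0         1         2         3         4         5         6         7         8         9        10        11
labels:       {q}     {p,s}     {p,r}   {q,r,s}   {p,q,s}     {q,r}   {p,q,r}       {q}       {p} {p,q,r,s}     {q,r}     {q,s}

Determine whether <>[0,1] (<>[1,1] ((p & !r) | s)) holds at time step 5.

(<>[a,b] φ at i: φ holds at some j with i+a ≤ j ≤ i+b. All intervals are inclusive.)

Check <>[1,1] ((p & !r) | s) at each j in [5,6]:
  j=5: fails (none in [6,6])
  j=6: fails (none in [7,7])
No position in the window satisfies it → formula fails.

Does not hold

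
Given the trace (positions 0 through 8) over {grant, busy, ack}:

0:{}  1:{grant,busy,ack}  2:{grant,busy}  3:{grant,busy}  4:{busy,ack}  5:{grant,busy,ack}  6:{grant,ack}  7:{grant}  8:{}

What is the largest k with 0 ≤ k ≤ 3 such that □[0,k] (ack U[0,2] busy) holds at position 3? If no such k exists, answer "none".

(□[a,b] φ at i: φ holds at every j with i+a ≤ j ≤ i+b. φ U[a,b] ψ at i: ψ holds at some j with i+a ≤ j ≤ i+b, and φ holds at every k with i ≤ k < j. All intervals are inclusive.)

(ack U[0,2] busy) must hold from j=3 onward; find where it first fails.
  j=3: holds
  j=4: holds
  j=5: holds
  j=6: fails
Holds on [3,5], so largest k = 2.

2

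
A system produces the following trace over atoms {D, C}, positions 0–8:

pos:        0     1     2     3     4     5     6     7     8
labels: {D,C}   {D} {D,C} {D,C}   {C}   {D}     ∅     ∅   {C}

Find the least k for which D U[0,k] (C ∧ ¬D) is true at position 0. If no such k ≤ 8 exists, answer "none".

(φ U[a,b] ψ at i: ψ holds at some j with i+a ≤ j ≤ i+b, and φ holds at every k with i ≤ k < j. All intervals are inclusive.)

Need earliest j ≥ 0 with (C ∧ ¬D), and D at every k in [0,j-1].
  j=0: rhs fails.
  j=1: rhs fails.
  j=2: rhs fails.
  j=3: rhs fails.
  j=4: rhs holds; lhs holds on [0,3]. k = 4.

4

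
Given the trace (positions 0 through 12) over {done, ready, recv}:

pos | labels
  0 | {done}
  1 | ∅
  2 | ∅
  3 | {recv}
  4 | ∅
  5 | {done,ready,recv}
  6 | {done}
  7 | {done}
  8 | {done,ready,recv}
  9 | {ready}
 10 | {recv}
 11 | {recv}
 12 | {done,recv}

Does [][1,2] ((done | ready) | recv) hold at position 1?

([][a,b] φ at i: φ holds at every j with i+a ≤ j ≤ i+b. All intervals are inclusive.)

False

Check ((done | ready) | recv) at every j in [2,3]:
  j=2: false
  j=3: true
Fails at j=2 → formula fails.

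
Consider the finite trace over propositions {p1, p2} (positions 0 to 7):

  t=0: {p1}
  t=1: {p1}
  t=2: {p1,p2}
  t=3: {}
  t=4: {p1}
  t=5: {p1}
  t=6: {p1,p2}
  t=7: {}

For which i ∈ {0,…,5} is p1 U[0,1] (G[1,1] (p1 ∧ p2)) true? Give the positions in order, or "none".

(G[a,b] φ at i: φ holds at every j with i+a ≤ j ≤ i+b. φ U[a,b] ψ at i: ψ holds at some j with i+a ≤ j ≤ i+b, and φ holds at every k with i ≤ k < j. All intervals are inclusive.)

Evaluate at each i in [0,5]:
  i=0: ✓ (rhs at j=1; lhs holds on [0,0])
  i=1: ✓ (rhs at j=1)
  i=2: ✗ (no rhs in [2,3])
  i=3: ✗ (no rhs in [3,4])
  i=4: ✓ (rhs at j=5; lhs holds on [4,4])
  i=5: ✓ (rhs at j=5)

0, 1, 4, 5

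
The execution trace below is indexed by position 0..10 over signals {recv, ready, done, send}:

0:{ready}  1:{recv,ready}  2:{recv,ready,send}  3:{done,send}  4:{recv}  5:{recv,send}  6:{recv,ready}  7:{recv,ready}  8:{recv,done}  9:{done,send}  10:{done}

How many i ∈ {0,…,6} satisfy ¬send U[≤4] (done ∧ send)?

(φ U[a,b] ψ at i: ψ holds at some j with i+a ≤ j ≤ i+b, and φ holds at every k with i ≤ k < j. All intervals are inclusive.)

2

Evaluate at each i in [0,6]:
  i=0: ✗ (lhs fails at k=2 before rhs at j=3)
  i=1: ✗ (lhs fails at k=2 before rhs at j=3)
  i=2: ✗ (lhs fails at k=2 before rhs at j=3)
  i=3: ✓ (rhs at j=3)
  i=4: ✗ (no rhs in [4,8])
  i=5: ✗ (lhs fails at k=5 before rhs at j=9)
  i=6: ✓ (rhs at j=9; lhs holds on [6,8])
Positions where it holds: {3, 6} → 2.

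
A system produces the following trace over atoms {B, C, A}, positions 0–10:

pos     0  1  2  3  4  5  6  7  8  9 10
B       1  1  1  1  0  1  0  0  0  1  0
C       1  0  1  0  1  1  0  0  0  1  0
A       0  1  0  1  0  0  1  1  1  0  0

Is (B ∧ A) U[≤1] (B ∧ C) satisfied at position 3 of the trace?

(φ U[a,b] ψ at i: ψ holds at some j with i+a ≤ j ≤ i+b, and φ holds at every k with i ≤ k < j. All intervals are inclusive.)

Need some j in [3,4] with (B ∧ C), and (B ∧ A) at every k in [3,j-1].
  j=3: (B ∧ C) false.
  j=4: (B ∧ C) false.
No j in the window works → until fails.

Does not hold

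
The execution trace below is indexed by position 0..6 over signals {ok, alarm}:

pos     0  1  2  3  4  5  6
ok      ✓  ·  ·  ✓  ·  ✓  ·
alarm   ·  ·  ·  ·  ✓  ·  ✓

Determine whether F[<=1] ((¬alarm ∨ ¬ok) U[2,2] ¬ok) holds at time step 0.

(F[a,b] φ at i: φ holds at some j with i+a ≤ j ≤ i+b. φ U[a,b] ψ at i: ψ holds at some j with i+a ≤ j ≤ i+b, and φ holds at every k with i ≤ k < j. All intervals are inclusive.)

Check ((¬alarm ∨ ¬ok) U[2,2] ¬ok) at each j in [0,1]:
  j=0: holds
  j=1: fails
Found at j=0 → formula holds.

Yes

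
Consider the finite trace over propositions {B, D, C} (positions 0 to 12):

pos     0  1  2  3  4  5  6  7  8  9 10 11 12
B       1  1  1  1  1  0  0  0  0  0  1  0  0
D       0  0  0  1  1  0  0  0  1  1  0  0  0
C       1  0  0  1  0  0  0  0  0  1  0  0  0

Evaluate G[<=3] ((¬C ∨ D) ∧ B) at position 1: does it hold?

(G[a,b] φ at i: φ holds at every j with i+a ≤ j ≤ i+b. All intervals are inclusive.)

Holds

Check ((¬C ∨ D) ∧ B) at every j in [1,4]:
  j=1: true
  j=2: true
  j=3: true
  j=4: true
All positions satisfy it → formula holds.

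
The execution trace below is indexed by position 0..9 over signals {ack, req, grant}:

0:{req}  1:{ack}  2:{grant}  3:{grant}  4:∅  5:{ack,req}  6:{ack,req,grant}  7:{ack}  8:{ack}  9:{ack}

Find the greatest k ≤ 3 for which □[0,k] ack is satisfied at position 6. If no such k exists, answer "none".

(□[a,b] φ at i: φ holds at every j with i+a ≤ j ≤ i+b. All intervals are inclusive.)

ack must hold from j=6 onward; find where it first fails.
  j=6: holds
  j=7: holds
  j=8: holds
  j=9: holds
Holds through j=9; largest k = 3.

3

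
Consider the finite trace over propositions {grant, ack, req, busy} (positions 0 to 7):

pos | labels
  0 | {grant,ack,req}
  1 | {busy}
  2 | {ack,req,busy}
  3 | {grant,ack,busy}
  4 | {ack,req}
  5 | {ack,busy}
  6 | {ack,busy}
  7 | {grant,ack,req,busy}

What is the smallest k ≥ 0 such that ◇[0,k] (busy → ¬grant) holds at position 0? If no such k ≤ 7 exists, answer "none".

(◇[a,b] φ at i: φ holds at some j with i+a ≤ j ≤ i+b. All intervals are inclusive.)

Scan j = 0,1,… for (busy → ¬grant):
  j=0: holds
First hit at j=0, so smallest k = 0-0 = 0.

0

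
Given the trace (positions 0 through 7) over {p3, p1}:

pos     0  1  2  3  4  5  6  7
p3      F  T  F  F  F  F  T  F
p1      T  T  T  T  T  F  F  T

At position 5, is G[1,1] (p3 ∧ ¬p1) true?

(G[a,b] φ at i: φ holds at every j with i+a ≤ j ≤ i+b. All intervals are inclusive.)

Check (p3 ∧ ¬p1) at every j in [6,6]:
  j=6: true
All positions satisfy it → formula holds.

Yes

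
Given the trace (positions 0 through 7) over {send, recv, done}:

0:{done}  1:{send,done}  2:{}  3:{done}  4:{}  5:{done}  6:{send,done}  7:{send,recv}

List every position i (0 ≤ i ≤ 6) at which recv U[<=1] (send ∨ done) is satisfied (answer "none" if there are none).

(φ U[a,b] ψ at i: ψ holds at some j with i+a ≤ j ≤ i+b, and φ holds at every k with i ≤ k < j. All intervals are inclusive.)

Evaluate at each i in [0,6]:
  i=0: ✓ (rhs at j=0)
  i=1: ✓ (rhs at j=1)
  i=2: ✗ (lhs fails at k=2 before rhs at j=3)
  i=3: ✓ (rhs at j=3)
  i=4: ✗ (lhs fails at k=4 before rhs at j=5)
  i=5: ✓ (rhs at j=5)
  i=6: ✓ (rhs at j=6)

0, 1, 3, 5, 6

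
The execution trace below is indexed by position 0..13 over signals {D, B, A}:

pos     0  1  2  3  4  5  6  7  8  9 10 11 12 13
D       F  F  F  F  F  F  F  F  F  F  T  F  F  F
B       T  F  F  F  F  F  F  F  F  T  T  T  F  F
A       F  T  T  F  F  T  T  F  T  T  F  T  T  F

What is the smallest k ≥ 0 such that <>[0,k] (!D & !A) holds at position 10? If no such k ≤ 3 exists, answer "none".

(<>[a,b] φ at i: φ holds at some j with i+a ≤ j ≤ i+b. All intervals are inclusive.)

Scan j = 10,11,… for (!D & !A):
  j=10: fails
  j=11: fails
  j=12: fails
  j=13: holds
First hit at j=13, so smallest k = 13-10 = 3.

3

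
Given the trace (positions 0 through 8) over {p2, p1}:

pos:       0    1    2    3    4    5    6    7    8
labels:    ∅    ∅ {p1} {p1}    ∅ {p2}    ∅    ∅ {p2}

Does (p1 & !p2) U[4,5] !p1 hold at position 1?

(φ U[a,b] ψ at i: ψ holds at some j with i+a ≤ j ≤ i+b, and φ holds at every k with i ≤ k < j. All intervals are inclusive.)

Need some j in [5,6] with !p1, and (p1 & !p2) at every k in [1,j-1].
  j=5: !p1 holds, but (p1 & !p2) fails at k=1 → not this j.
  j=6: !p1 holds, but (p1 & !p2) fails at k=1 → not this j.
No j in the window works → until fails.

No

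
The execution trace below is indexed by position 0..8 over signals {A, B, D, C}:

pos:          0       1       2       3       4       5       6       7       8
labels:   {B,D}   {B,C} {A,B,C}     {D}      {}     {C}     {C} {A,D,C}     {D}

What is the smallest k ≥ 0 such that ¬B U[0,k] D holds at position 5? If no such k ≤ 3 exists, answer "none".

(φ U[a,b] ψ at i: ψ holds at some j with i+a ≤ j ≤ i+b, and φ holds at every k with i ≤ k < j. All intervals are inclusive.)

Need earliest j ≥ 5 with D, and ¬B at every k in [5,j-1].
  j=5: rhs fails.
  j=6: rhs fails.
  j=7: rhs holds; lhs holds on [5,6]. k = 2.

2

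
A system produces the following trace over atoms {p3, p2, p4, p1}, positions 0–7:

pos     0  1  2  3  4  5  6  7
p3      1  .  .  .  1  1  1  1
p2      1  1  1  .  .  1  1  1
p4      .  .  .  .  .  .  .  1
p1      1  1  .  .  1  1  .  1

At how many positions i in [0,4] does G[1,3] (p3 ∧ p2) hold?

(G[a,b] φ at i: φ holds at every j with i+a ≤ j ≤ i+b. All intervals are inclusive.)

Evaluate at each i in [0,4]:
  i=0: ✗ (fails at j=1)
  i=1: ✗ (fails at j=2)
  i=2: ✗ (fails at j=3)
  i=3: ✗ (fails at j=4)
  i=4: ✓ (all of [5,7])
Positions where it holds: {4} → 1.

1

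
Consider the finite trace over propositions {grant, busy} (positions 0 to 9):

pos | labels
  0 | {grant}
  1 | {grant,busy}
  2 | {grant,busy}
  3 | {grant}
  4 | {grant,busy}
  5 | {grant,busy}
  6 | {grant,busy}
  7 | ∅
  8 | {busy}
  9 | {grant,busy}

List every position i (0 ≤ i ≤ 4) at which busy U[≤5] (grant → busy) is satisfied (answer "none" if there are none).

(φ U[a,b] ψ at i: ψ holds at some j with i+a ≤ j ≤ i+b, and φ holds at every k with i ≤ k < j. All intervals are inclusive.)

1, 2, 4

Evaluate at each i in [0,4]:
  i=0: ✗ (lhs fails at k=0 before rhs at j=1)
  i=1: ✓ (rhs at j=1)
  i=2: ✓ (rhs at j=2)
  i=3: ✗ (lhs fails at k=3 before rhs at j=4)
  i=4: ✓ (rhs at j=4)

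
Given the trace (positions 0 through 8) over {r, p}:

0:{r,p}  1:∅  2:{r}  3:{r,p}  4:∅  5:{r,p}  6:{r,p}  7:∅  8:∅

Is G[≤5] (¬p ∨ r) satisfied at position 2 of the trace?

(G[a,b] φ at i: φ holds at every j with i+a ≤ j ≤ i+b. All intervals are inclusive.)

Holds

Check (¬p ∨ r) at every j in [2,7]:
  j=2: true
  j=3: true
  j=4: true
  j=5: true
  j=6: true
  j=7: true
All positions satisfy it → formula holds.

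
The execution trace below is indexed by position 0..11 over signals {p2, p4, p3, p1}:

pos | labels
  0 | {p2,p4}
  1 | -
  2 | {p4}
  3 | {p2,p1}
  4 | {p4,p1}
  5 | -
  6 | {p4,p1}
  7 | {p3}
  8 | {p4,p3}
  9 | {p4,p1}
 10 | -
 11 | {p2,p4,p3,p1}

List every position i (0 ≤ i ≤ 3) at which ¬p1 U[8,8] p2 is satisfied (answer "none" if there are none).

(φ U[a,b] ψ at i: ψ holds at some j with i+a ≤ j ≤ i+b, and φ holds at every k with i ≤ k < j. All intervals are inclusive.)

Evaluate at each i in [0,3]:
  i=0: ✗ (no rhs in [8,8])
  i=1: ✗ (no rhs in [9,9])
  i=2: ✗ (no rhs in [10,10])
  i=3: ✗ (lhs fails at k=3 before rhs at j=11)

none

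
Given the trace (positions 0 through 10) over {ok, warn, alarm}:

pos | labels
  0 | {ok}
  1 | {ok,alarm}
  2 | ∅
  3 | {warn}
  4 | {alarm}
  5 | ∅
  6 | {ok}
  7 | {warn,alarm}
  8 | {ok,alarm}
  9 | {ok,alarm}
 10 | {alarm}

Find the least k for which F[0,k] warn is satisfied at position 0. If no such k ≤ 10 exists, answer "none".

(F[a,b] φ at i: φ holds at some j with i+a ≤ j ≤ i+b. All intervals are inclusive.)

3

Scan j = 0,1,… for warn:
  j=0: fails
  j=1: fails
  j=2: fails
  j=3: holds
First hit at j=3, so smallest k = 3-0 = 3.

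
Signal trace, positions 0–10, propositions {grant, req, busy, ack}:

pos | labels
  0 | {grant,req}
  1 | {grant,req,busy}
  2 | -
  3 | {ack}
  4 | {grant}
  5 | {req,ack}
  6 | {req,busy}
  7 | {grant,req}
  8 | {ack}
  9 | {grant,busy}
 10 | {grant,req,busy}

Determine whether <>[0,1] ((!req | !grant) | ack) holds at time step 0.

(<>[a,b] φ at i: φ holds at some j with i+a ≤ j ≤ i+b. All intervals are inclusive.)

Check ((!req | !grant) | ack) at each j in [0,1]:
  j=0: false
  j=1: false
No position in the window satisfies it → formula fails.

False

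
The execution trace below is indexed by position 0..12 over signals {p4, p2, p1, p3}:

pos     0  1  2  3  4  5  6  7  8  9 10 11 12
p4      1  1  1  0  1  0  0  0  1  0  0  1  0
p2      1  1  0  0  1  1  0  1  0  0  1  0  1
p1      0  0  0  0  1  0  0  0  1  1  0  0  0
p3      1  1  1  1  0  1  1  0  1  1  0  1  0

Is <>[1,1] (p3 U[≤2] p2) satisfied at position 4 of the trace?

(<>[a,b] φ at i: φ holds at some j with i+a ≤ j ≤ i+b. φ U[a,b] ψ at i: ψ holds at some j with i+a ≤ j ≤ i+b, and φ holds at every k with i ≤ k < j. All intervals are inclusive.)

Holds

Check (p3 U[≤2] p2) at each j in [5,5]:
  j=5: holds
Found at j=5 → formula holds.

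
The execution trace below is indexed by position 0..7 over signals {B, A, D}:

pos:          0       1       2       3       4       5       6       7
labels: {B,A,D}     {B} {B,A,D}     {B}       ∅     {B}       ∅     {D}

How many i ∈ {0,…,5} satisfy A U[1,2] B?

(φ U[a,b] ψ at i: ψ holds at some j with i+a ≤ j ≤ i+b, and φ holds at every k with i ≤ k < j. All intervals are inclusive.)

Evaluate at each i in [0,5]:
  i=0: ✓ (rhs at j=1; lhs holds on [0,0])
  i=1: ✗ (lhs fails at k=1 before rhs at j=2)
  i=2: ✓ (rhs at j=3; lhs holds on [2,2])
  i=3: ✗ (lhs fails at k=3 before rhs at j=5)
  i=4: ✗ (lhs fails at k=4 before rhs at j=5)
  i=5: ✗ (no rhs in [6,7])
Positions where it holds: {0, 2} → 2.

2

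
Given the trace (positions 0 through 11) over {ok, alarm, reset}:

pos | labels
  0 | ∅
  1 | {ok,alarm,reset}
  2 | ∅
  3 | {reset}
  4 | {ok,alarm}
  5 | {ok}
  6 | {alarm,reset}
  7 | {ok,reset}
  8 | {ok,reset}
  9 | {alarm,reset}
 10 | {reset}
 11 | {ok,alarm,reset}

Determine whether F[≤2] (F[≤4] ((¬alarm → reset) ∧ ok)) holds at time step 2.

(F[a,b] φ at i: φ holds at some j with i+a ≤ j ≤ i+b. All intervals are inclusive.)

Check F[≤4] ((¬alarm → reset) ∧ ok) at each j in [2,4]:
  j=2: holds (witness at 4)
  j=3: holds (witness at 4)
  j=4: holds (witness at 4)
Found at j=2 → formula holds.

True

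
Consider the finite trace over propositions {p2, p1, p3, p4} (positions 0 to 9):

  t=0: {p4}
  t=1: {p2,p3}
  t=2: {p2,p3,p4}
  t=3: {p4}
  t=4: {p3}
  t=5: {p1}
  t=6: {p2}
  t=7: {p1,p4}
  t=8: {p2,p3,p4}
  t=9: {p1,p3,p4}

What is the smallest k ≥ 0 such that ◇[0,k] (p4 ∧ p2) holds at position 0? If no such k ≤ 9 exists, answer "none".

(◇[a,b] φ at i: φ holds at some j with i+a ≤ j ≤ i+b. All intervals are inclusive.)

Scan j = 0,1,… for (p4 ∧ p2):
  j=0: fails
  j=1: fails
  j=2: holds
First hit at j=2, so smallest k = 2-0 = 2.

2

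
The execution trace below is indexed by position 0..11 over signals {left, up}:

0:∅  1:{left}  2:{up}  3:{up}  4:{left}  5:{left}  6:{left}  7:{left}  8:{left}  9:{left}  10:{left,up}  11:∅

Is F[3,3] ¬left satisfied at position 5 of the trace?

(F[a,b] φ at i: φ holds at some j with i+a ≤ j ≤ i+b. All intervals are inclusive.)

Does not hold

Check ¬left at each j in [8,8]:
  j=8: false
No position in the window satisfies it → formula fails.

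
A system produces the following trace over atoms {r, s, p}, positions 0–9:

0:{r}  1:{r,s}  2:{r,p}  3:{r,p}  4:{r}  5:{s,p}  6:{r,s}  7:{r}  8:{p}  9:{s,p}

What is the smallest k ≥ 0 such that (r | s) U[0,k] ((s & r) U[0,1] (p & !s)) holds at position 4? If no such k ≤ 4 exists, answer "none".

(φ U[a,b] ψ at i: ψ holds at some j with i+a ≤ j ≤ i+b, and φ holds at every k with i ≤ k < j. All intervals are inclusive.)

Need earliest j ≥ 4 with ((s & r) U[0,1] (p & !s)), and (r | s) at every k in [4,j-1].
  j=4: rhs fails.
  j=5: rhs fails.
  j=6: rhs fails.
  j=7: rhs fails.
  j=8: rhs holds; lhs holds on [4,7]. k = 4.

4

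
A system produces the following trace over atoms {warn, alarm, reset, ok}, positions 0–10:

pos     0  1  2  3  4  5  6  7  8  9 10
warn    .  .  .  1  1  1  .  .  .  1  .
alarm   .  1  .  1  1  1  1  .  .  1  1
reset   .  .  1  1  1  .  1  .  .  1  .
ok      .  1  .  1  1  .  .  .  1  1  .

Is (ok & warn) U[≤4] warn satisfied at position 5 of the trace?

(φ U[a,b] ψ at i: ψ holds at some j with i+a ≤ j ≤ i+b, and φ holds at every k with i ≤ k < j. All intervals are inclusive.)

Need some j in [5,9] with warn, and (ok & warn) at every k in [5,j-1].
  j=5: warn holds; no prefix to check → satisfied.

Holds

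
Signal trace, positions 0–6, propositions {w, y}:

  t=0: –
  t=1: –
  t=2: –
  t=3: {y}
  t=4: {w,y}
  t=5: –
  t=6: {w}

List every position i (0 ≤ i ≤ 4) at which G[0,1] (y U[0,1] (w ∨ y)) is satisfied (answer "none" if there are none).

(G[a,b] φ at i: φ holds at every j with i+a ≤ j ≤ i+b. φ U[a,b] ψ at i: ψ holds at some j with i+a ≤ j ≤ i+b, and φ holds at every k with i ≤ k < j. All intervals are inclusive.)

3

Evaluate at each i in [0,4]:
  i=0: ✗ (fails at j=0)
  i=1: ✗ (fails at j=1)
  i=2: ✗ (fails at j=2)
  i=3: ✓ (all of [3,4])
  i=4: ✗ (fails at j=5)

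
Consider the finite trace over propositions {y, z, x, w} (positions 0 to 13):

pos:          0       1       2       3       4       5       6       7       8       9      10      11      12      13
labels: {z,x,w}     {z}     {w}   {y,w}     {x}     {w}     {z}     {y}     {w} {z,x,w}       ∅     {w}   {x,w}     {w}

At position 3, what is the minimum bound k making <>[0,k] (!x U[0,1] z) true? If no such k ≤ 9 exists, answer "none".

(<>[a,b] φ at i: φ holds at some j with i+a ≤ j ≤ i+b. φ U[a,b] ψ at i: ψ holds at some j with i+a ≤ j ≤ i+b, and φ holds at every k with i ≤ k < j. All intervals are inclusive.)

2

Scan j = 3,4,… for (!x U[0,1] z):
  j=3: fails
  j=4: fails
  j=5: holds
First hit at j=5, so smallest k = 5-3 = 2.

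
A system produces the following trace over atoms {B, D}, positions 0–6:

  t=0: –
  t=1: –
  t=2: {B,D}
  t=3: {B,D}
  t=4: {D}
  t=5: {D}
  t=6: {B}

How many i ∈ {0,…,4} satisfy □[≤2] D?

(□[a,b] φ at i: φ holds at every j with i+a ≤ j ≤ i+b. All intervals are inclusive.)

2

Evaluate at each i in [0,4]:
  i=0: ✗ (fails at j=0)
  i=1: ✗ (fails at j=1)
  i=2: ✓ (all of [2,4])
  i=3: ✓ (all of [3,5])
  i=4: ✗ (fails at j=6)
Positions where it holds: {2, 3} → 2.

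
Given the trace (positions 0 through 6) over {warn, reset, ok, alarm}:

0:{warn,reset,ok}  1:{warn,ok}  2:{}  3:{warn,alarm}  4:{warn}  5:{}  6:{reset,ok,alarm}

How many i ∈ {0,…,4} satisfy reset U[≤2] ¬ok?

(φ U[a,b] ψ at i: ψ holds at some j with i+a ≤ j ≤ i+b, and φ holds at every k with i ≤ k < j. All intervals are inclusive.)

Evaluate at each i in [0,4]:
  i=0: ✗ (lhs fails at k=1 before rhs at j=2)
  i=1: ✗ (lhs fails at k=1 before rhs at j=2)
  i=2: ✓ (rhs at j=2)
  i=3: ✓ (rhs at j=3)
  i=4: ✓ (rhs at j=4)
Positions where it holds: {2, 3, 4} → 3.

3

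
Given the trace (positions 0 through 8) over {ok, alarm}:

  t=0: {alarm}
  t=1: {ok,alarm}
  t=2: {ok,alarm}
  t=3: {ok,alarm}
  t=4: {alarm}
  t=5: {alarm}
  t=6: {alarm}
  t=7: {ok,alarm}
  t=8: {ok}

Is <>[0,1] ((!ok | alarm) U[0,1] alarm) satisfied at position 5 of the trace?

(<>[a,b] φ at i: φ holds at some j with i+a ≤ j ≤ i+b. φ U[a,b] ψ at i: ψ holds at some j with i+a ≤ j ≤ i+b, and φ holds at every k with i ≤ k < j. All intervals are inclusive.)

Check ((!ok | alarm) U[0,1] alarm) at each j in [5,6]:
  j=5: holds
  j=6: holds
Found at j=5 → formula holds.

Holds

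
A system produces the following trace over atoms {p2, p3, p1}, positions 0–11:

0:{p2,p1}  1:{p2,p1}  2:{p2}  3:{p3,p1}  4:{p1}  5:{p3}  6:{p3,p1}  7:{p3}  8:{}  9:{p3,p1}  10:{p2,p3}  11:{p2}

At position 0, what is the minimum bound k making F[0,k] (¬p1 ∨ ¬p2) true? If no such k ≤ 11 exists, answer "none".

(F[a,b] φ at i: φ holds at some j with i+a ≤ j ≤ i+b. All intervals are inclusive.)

2

Scan j = 0,1,… for (¬p1 ∨ ¬p2):
  j=0: fails
  j=1: fails
  j=2: holds
First hit at j=2, so smallest k = 2-0 = 2.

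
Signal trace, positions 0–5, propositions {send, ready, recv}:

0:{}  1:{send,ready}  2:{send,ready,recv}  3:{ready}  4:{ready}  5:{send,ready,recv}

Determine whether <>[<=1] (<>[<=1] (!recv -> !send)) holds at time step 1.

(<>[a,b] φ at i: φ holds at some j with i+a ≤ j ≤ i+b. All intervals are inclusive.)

True

Check <>[<=1] (!recv -> !send) at each j in [1,2]:
  j=1: holds (witness at 2)
  j=2: holds (witness at 2)
Found at j=1 → formula holds.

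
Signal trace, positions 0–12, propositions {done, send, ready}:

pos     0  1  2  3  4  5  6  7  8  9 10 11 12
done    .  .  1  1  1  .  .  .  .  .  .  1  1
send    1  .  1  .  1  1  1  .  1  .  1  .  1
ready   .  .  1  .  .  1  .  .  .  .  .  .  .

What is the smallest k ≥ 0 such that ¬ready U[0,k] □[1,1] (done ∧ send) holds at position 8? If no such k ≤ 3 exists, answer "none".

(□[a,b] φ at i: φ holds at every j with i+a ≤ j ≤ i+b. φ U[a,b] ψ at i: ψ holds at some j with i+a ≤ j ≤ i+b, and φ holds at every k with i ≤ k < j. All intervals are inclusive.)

3

Need earliest j ≥ 8 with □[1,1] (done ∧ send), and ¬ready at every k in [8,j-1].
  j=8: rhs fails.
  j=9: rhs fails.
  j=10: rhs fails.
  j=11: rhs holds; lhs holds on [8,10]. k = 3.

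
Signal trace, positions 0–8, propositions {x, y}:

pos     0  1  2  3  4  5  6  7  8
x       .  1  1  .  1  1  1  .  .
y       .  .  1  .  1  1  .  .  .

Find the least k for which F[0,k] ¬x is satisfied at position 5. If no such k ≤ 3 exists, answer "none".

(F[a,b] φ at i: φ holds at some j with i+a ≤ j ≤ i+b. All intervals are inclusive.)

2

Scan j = 5,6,… for ¬x:
  j=5: fails
  j=6: fails
  j=7: holds
First hit at j=7, so smallest k = 7-5 = 2.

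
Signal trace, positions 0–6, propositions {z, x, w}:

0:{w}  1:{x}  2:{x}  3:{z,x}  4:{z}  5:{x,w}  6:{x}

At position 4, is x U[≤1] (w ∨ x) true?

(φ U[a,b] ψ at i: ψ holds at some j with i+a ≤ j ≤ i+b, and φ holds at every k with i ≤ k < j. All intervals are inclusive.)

Need some j in [4,5] with (w ∨ x), and x at every k in [4,j-1].
  j=4: (w ∨ x) false.
  j=5: (w ∨ x) holds, but x fails at k=4 → not this j.
No j in the window works → until fails.

Does not hold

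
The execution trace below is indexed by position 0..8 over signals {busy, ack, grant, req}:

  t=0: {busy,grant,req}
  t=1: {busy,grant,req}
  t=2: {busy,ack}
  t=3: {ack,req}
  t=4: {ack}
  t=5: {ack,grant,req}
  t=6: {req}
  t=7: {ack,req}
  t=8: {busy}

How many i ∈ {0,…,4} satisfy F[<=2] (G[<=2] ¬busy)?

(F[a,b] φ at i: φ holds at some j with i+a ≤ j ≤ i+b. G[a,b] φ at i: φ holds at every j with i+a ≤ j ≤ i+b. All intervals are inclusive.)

4

Evaluate at each i in [0,4]:
  i=0: ✗ (none in [0,2])
  i=1: ✓ (witness j=3)
  i=2: ✓ (witness j=3)
  i=3: ✓ (witness j=3)
  i=4: ✓ (witness j=4)
Positions where it holds: {1, 2, 3, 4} → 4.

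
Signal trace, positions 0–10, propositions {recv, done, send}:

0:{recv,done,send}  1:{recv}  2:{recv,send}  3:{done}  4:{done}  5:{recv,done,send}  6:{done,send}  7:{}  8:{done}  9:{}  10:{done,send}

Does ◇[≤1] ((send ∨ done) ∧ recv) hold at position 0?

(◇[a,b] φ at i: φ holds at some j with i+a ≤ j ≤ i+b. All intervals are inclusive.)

Check ((send ∨ done) ∧ recv) at each j in [0,1]:
  j=0: true
  j=1: false
Found at j=0 → formula holds.

Holds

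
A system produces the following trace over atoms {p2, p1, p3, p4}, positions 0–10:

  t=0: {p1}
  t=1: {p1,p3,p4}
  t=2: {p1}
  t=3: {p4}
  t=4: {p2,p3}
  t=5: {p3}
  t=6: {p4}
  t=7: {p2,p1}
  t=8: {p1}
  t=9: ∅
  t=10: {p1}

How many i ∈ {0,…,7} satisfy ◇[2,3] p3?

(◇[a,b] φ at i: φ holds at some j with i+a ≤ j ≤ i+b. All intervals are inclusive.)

Evaluate at each i in [0,7]:
  i=0: ✗ (none in [2,3])
  i=1: ✓ (witness j=4)
  i=2: ✓ (witness j=4)
  i=3: ✓ (witness j=5)
  i=4: ✗ (none in [6,7])
  i=5: ✗ (none in [7,8])
  i=6: ✗ (none in [8,9])
  i=7: ✗ (none in [9,10])
Positions where it holds: {1, 2, 3} → 3.

3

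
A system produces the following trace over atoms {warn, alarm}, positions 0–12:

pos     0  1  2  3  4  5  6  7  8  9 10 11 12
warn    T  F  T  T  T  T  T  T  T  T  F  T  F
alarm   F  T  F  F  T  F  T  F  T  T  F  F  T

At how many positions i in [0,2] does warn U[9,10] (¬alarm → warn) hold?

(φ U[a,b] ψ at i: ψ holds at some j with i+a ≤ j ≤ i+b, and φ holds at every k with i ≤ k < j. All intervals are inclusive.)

Evaluate at each i in [0,2]:
  i=0: ✗ (lhs fails at k=1 before rhs at j=9)
  i=1: ✗ (lhs fails at k=1 before rhs at j=11)
  i=2: ✗ (lhs fails at k=10 before rhs at j=11)
Positions where it holds: {} → 0.

0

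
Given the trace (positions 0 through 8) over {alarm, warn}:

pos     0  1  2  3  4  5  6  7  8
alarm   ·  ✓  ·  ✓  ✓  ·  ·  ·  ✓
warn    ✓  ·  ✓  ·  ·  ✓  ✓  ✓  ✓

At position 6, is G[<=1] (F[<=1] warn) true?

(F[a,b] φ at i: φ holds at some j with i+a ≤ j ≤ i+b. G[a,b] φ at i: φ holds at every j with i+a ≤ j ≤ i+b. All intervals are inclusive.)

Check F[<=1] warn at every j in [6,7]:
  j=6: holds (witness at 6)
  j=7: holds (witness at 7)
All positions satisfy it → formula holds.

Yes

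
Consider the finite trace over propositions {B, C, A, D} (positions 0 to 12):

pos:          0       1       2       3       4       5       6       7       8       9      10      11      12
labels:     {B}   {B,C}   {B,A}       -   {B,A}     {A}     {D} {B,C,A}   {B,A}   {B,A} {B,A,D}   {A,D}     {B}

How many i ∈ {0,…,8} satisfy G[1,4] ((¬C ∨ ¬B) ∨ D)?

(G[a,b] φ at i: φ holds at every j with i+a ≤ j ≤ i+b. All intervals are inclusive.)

Evaluate at each i in [0,8]:
  i=0: ✗ (fails at j=1)
  i=1: ✓ (all of [2,5])
  i=2: ✓ (all of [3,6])
  i=3: ✗ (fails at j=7)
  i=4: ✗ (fails at j=7)
  i=5: ✗ (fails at j=7)
  i=6: ✗ (fails at j=7)
  i=7: ✓ (all of [8,11])
  i=8: ✓ (all of [9,12])
Positions where it holds: {1, 2, 7, 8} → 4.

4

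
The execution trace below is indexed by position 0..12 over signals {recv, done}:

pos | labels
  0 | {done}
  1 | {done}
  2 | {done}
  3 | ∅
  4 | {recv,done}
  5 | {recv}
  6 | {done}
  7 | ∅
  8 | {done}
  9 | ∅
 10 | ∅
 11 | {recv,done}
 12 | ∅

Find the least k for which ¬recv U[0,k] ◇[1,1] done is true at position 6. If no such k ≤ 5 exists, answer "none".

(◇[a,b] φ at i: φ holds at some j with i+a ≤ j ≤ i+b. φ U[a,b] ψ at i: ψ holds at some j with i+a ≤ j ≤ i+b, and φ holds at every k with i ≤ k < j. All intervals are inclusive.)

Need earliest j ≥ 6 with ◇[1,1] done, and ¬recv at every k in [6,j-1].
  j=6: rhs fails.
  j=7: rhs holds; lhs holds on [6,6]. k = 1.

1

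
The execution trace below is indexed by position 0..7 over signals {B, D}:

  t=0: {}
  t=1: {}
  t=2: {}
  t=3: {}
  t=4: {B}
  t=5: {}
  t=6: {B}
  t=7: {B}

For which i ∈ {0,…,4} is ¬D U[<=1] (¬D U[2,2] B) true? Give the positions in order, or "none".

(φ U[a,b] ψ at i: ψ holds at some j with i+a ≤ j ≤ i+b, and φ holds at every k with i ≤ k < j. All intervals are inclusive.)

Evaluate at each i in [0,4]:
  i=0: ✗ (no rhs in [0,1])
  i=1: ✓ (rhs at j=2; lhs holds on [1,1])
  i=2: ✓ (rhs at j=2)
  i=3: ✓ (rhs at j=4; lhs holds on [3,3])
  i=4: ✓ (rhs at j=4)

1, 2, 3, 4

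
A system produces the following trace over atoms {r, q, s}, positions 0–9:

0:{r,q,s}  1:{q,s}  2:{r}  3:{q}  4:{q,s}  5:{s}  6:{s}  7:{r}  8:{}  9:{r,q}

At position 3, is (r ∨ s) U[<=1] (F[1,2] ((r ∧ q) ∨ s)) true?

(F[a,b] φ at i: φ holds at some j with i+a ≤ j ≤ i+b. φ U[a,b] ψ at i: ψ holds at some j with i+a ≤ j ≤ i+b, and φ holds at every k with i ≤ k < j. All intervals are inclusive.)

Yes

Need some j in [3,4] with F[1,2] ((r ∧ q) ∨ s), and (r ∨ s) at every k in [3,j-1].
  j=3: F[1,2] ((r ∧ q) ∨ s) holds; no prefix to check → satisfied.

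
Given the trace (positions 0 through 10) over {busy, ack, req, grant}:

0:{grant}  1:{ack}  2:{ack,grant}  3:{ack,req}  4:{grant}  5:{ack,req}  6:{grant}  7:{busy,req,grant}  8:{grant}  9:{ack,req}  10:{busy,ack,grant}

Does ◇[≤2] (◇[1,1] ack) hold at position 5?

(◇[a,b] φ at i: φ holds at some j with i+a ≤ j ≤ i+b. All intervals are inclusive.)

No

Check ◇[1,1] ack at each j in [5,7]:
  j=5: fails (none in [6,6])
  j=6: fails (none in [7,7])
  j=7: fails (none in [8,8])
No position in the window satisfies it → formula fails.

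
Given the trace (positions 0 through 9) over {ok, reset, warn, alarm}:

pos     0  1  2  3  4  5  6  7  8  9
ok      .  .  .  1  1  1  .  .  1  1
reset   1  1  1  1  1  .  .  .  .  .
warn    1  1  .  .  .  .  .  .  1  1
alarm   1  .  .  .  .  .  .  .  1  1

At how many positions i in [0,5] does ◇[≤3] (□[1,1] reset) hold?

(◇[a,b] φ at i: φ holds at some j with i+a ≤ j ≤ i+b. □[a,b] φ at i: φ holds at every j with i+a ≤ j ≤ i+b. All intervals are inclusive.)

Evaluate at each i in [0,5]:
  i=0: ✓ (witness j=0)
  i=1: ✓ (witness j=1)
  i=2: ✓ (witness j=2)
  i=3: ✓ (witness j=3)
  i=4: ✗ (none in [4,7])
  i=5: ✗ (none in [5,8])
Positions where it holds: {0, 1, 2, 3} → 4.

4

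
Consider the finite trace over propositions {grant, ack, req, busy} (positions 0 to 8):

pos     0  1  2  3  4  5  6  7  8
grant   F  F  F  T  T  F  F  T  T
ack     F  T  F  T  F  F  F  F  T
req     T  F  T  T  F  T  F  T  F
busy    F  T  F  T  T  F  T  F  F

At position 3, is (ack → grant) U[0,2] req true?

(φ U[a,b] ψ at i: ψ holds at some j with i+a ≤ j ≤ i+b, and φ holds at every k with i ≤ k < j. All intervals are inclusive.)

Holds

Need some j in [3,5] with req, and (ack → grant) at every k in [3,j-1].
  j=3: req holds; no prefix to check → satisfied.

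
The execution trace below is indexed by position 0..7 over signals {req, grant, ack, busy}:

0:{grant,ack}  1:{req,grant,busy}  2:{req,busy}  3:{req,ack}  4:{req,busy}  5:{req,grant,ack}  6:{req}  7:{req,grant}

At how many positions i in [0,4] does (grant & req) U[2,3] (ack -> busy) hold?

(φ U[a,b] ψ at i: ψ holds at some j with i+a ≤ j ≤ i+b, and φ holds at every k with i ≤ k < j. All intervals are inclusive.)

0

Evaluate at each i in [0,4]:
  i=0: ✗ (lhs fails at k=0 before rhs at j=2)
  i=1: ✗ (lhs fails at k=2 before rhs at j=4)
  i=2: ✗ (lhs fails at k=2 before rhs at j=4)
  i=3: ✗ (lhs fails at k=3 before rhs at j=6)
  i=4: ✗ (lhs fails at k=4 before rhs at j=6)
Positions where it holds: {} → 0.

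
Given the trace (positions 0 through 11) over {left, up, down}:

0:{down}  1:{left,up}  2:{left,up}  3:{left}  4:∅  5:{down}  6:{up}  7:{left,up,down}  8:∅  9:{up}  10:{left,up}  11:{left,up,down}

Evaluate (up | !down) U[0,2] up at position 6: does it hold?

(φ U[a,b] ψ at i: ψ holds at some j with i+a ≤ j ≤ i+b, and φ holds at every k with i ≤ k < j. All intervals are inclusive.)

Holds

Need some j in [6,8] with up, and (up | !down) at every k in [6,j-1].
  j=6: up holds; no prefix to check → satisfied.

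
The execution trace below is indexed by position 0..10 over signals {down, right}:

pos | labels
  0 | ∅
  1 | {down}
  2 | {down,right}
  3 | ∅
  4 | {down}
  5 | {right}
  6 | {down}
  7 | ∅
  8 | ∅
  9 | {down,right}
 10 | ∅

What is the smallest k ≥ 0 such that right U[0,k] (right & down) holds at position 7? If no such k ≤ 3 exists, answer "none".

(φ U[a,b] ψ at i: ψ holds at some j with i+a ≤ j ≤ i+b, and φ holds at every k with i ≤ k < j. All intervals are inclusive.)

Need earliest j ≥ 7 with (right & down), and right at every k in [7,j-1].
  j=7: rhs fails.
  j=8: rhs fails.
  j=9: rhs holds but lhs fails at k=7.
  j=10: rhs fails.
No witness within the range → none.

none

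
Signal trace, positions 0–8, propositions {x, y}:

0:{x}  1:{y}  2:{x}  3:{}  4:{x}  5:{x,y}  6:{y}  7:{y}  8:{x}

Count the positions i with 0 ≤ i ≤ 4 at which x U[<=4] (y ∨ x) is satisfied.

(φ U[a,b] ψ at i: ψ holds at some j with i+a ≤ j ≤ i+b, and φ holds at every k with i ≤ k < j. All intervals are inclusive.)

Evaluate at each i in [0,4]:
  i=0: ✓ (rhs at j=0)
  i=1: ✓ (rhs at j=1)
  i=2: ✓ (rhs at j=2)
  i=3: ✗ (lhs fails at k=3 before rhs at j=4)
  i=4: ✓ (rhs at j=4)
Positions where it holds: {0, 1, 2, 4} → 4.

4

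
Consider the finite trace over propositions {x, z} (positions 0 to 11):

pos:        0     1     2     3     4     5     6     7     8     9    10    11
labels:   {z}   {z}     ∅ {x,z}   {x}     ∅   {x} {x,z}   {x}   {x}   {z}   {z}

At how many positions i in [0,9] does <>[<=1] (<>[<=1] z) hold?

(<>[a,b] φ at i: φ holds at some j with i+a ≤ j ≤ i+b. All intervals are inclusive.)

9

Evaluate at each i in [0,9]:
  i=0: ✓ (witness j=0)
  i=1: ✓ (witness j=1)
  i=2: ✓ (witness j=2)
  i=3: ✓ (witness j=3)
  i=4: ✗ (none in [4,5])
  i=5: ✓ (witness j=6)
  i=6: ✓ (witness j=6)
  i=7: ✓ (witness j=7)
  i=8: ✓ (witness j=9)
  i=9: ✓ (witness j=9)
Positions where it holds: {0, 1, 2, 3, 5, 6, 7, 8, 9} → 9.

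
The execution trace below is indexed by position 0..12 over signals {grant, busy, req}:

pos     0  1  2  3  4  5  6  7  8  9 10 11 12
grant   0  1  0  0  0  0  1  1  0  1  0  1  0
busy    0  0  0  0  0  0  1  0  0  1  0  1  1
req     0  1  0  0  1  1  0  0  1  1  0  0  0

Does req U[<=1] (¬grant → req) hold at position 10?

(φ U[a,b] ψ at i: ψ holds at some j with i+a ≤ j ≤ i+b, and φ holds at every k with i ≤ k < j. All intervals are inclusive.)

Need some j in [10,11] with (¬grant → req), and req at every k in [10,j-1].
  j=10: (¬grant → req) false.
  j=11: (¬grant → req) holds, but req fails at k=10 → not this j.
No j in the window works → until fails.

Does not hold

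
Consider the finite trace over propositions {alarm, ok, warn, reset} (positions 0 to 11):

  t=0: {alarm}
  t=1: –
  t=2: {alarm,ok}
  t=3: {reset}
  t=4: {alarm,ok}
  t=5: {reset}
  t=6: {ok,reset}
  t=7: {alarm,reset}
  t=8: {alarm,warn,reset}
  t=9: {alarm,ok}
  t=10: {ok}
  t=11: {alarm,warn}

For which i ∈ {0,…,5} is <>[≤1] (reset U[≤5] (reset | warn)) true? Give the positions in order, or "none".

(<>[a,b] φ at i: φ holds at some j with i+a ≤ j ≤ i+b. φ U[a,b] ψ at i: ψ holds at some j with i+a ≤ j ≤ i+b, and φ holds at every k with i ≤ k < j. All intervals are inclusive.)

2, 3, 4, 5

Evaluate at each i in [0,5]:
  i=0: ✗ (none in [0,1])
  i=1: ✗ (none in [1,2])
  i=2: ✓ (witness j=3)
  i=3: ✓ (witness j=3)
  i=4: ✓ (witness j=5)
  i=5: ✓ (witness j=5)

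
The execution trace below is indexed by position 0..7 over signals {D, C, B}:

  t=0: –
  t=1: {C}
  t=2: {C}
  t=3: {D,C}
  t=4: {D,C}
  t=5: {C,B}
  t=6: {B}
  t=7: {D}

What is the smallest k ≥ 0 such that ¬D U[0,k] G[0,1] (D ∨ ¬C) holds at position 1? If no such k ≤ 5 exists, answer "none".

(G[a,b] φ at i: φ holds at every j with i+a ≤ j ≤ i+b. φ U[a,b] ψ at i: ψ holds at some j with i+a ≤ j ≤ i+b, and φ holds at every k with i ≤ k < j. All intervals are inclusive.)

Need earliest j ≥ 1 with G[0,1] (D ∨ ¬C), and ¬D at every k in [1,j-1].
  j=1: rhs fails.
  j=2: rhs fails.
  j=3: rhs holds; lhs holds on [1,2]. k = 2.

2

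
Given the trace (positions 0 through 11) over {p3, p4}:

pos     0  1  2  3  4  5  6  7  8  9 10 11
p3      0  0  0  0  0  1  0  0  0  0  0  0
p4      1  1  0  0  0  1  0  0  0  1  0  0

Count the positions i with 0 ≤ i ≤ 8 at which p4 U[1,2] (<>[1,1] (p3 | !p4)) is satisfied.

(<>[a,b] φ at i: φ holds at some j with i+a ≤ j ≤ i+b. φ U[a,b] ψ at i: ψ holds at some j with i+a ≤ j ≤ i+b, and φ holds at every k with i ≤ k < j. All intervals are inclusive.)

Evaluate at each i in [0,8]:
  i=0: ✓ (rhs at j=1; lhs holds on [0,0])
  i=1: ✓ (rhs at j=2; lhs holds on [1,1])
  i=2: ✗ (lhs fails at k=2 before rhs at j=3)
  i=3: ✗ (lhs fails at k=3 before rhs at j=4)
  i=4: ✗ (lhs fails at k=4 before rhs at j=5)
  i=5: ✓ (rhs at j=6; lhs holds on [5,5])
  i=6: ✗ (lhs fails at k=6 before rhs at j=7)
  i=7: ✗ (lhs fails at k=7 before rhs at j=9)
  i=8: ✗ (lhs fails at k=8 before rhs at j=9)
Positions where it holds: {0, 1, 5} → 3.

3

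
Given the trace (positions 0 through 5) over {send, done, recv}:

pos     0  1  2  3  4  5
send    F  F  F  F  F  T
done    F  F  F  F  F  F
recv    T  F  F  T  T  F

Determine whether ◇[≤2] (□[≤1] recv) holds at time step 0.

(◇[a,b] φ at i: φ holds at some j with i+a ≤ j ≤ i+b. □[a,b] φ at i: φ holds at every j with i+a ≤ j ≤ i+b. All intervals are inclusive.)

Check □[≤1] recv at each j in [0,2]:
  j=0: fails at 1
  j=1: fails at 1
  j=2: fails at 2
No position in the window satisfies it → formula fails.

No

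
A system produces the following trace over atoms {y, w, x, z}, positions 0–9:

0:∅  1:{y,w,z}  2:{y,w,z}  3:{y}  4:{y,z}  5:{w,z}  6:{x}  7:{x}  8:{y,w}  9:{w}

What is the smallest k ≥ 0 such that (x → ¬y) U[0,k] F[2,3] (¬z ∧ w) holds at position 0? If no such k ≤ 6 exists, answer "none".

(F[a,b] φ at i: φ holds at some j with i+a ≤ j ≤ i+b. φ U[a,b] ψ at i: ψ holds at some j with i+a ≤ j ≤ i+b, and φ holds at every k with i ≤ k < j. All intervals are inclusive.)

Need earliest j ≥ 0 with F[2,3] (¬z ∧ w), and (x → ¬y) at every k in [0,j-1].
  j=0: rhs fails.
  j=1: rhs fails.
  j=2: rhs fails.
  j=3: rhs fails.
  j=4: rhs fails.
  j=5: rhs holds; lhs holds on [0,4]. k = 5.

5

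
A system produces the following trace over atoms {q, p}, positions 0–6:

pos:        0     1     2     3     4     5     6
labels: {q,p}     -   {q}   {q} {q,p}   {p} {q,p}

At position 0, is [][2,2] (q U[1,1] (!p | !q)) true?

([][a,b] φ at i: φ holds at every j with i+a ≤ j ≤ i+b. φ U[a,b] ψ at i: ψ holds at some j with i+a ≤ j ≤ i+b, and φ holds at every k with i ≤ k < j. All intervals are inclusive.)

Yes

Check (q U[1,1] (!p | !q)) at every j in [2,2]:
  j=2: holds
All positions satisfy it → formula holds.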